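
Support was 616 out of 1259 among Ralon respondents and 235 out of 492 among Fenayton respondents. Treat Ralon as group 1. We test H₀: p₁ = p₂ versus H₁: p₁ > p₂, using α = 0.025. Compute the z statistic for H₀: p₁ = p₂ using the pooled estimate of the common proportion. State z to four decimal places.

z = 0.4378

p̂₁ = 616/1259 ≈ 0.4892772, p̂₂ = 235/492 ≈ 0.4776423.
Pooled p̂ = (616+235)/(1259+492) = 851/1751 = 0.4860080.
SE = √(p̂(1−p̂)(1/n₁+1/n₂)) = √(0.4860080·0.5139920·0.0028268) = √(0.000706147) = 0.0265734.
z = (0.4892772 − 0.4776423)/0.0265734 = 0.0116349/0.0265734 = 0.4378.
p-value = P(Z > 0.438) ≈ 0.3308. With α = 0.025, fail to reject H₀.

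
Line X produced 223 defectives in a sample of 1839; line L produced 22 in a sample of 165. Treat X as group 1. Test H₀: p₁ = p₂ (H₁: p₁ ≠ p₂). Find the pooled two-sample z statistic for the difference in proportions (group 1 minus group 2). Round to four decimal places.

p̂₁ = 223/1839 = 0.1212616, p̂₂ = 22/165 = 0.1333333.
Pooled p̂ = (223+22)/(1839+165) = 245/2004 = 0.1222555.
SE = √(0.107309 × 0.00660438) = 0.0266216.
z = (0.1212616 − 0.1333333)/0.0266216 = -0.0120717/0.0266216 = -0.4535.

z = -0.4535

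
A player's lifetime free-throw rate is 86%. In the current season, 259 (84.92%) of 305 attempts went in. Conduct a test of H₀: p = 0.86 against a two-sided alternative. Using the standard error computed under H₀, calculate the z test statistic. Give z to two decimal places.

p̂ = 259/305 ≈ 0.8492.
SE = √(p₀(1−p₀)/n) = √(0.1204/305) = 0.0199.
z = (0.8492 − 0.86)/0.0199 = -0.0108/0.0199 = -0.54.
p-value = 2·P(Z > 0.545) ≈ 0.5861.

z = -0.54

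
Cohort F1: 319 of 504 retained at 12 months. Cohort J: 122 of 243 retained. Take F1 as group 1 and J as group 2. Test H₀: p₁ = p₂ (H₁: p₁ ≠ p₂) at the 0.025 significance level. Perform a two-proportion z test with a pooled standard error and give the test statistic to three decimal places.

z = 3.408

p̂₁ = 319/504 ≈ 0.632937, p̂₂ = 122/243 ≈ 0.502058.
Pooled p̂ = (319+122)/(504+243) = 441/747 = 0.590361.
SE = √(0.241835 × 0.00609935) = 0.038406.
z = (0.632937 − 0.502058)/0.038406 = 0.130879/0.038406 = 3.408.
p-value = 2·P(Z > 3.408) ≈ 0.0007; since p < α = 0.025, reject H₀.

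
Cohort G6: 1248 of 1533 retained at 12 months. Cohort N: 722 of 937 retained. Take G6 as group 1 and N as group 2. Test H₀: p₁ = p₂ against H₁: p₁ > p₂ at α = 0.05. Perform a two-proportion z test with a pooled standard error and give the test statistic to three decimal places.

z = 2.613

p̂₁ = 1248/1533 = 0.814090, p̂₂ = 722/937 = 0.770544.
Pooled p̂ = (1248+722)/(1533+937) = 1970/2470 = 0.797571.
SE = √(0.161452 × 0.00171955) = 0.016662.
z = (0.814090 − 0.770544)/0.016662 = 0.043546/0.016662 = 2.613.
p-value = P(Z > 2.613) ≈ 0.0045. With α = 0.05, reject H₀.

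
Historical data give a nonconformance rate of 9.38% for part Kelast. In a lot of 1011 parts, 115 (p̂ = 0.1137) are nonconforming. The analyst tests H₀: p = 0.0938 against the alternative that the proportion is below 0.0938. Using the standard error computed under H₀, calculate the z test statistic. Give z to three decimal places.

z = 2.176

p̂ = 115/1011 = 0.11375.
Standard error under H₀: √(0.0938×0.9062/1011) = 0.00917.
z = (0.11375 − 0.0938)/0.00917 = 0.01995/0.00917 = 2.176.
p-value = P(Z < 2.176) ≈ 0.9852.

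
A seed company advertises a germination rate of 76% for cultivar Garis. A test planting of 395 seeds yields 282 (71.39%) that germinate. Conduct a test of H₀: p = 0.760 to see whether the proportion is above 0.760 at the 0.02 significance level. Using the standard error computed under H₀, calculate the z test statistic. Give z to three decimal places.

p̂ = 282/395 ≈ 0.71392.
Under H₀, SE = √(0.76·0.24/395) = √(0.000461772) = 0.02149.
z = (0.71392 − 0.76)/0.02149 = -0.04608/0.02149 = -2.144.
p-value = P(Z > -2.144) ≈ 0.9840, so at α = 0.02 we fail to reject H₀.

z = -2.144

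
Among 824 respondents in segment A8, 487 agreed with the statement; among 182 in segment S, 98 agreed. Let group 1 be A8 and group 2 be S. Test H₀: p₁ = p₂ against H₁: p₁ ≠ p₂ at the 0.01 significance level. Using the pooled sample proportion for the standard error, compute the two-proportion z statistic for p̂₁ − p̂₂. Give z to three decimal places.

z = 1.301

p̂₁ = 487/824 ≈ 0.59102, p̂₂ = 98/182 ≈ 0.53846.
Pooled p̂ = (487+98)/(824+182) = 585/1006 = 0.58151.
SE = √(p̂(1−p̂)(1/n₁+1/n₂)) = √(0.58151·0.41849·0.0067081) = √(0.00163246) = 0.04040.
z = (0.59102 − 0.53846)/0.04040 = 0.05256/0.04040 = 1.301.
p-value = 2·P(Z > 1.301) ≈ 0.1933; since p > α = 0.01, fail to reject H₀.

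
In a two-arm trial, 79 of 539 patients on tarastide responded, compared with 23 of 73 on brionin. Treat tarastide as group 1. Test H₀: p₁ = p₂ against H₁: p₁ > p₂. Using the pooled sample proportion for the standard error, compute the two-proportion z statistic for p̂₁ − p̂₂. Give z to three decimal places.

p̂₁ = 79/539 ≈ 0.14657, p̂₂ = 23/73 ≈ 0.31507.
Pooled p̂ = (79+23)/(539+73) = 102/612 = 0.16667.
SE = √(p̂(1−p̂)(1/n₁+1/n₂)) = √(0.16667·0.83333·0.0155539) = √(0.00216027) = 0.04648.
z = (0.14657 − 0.31507)/0.04648 = -0.16850/0.04648 = -3.625.

z = -3.625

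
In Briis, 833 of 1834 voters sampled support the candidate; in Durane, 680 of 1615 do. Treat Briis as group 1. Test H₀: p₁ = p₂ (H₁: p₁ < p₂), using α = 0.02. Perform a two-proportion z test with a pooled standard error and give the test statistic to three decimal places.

p̂₁ = 833/1834 ≈ 0.454198, p̂₂ = 680/1615 ≈ 0.421053.
Pooled p̂ = (833+680)/(1834+1615) = 1513/3449 = 0.438678.
SE = √(p̂(1−p̂)(1/n₁+1/n₂)) = √(0.438678·0.561322·0.00116445) = √(0.000286734) = 0.016933.
z = (0.454198 − 0.421053)/0.016933 = 0.033145/0.016933 = 1.957.
p-value = P(Z < 1.957) ≈ 0.9749, so at α = 0.02 we fail to reject H₀.

z = 1.957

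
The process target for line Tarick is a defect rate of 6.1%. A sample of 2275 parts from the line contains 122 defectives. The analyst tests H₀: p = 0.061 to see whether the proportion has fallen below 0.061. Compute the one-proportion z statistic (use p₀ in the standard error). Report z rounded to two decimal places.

z = -1.47

p̂ = 122/2275 = 0.05363.
Under H₀, SE = √(0.061·0.939/2275) = √(2.51776e-05) = 0.00502.
z = (0.05363 − 0.061)/0.00502 = -0.00737/0.00502 = -1.47.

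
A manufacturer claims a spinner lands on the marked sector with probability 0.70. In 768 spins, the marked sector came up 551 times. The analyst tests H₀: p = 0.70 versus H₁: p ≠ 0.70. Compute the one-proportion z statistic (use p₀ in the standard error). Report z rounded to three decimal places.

p̂ = 551/768 ≈ 0.71745.
Under H₀, SE = √(0.7·0.3/768) = √(0.000273438) = 0.01654.
z = (0.71745 − 0.7)/0.01654 = 0.01745/0.01654 = 1.055.

z = 1.055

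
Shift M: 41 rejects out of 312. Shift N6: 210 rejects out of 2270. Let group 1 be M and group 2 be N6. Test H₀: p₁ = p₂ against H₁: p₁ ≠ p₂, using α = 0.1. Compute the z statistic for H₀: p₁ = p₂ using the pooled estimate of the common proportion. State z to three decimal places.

z = 2.175

p̂₁ = 41/312 = 0.131410, p̂₂ = 210/2270 = 0.092511.
Pooled p̂ = (41+210)/(312+2270) = 251/2582 = 0.097211.
SE = √(0.0877614 × 0.00364566) = 0.017887.
z = (0.131410 − 0.092511)/0.017887 = 0.038899/0.017887 = 2.175.
p-value = 2·P(Z > 2.175) ≈ 0.0297; since p < α = 0.1, reject H₀.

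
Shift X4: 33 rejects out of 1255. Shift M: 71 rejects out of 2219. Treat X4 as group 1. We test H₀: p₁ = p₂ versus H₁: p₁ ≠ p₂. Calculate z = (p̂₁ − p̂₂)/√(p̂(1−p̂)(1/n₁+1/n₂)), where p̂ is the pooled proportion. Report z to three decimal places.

p̂₁ = 33/1255 = 0.026295, p̂₂ = 71/2219 = 0.031996.
Pooled p̂ = (33+71)/(1255+2219) = 104/3474 = 0.029937.
SE = √(p̂(1−p̂)(1/n₁+1/n₂)) = √(0.029937·0.970063·0.00124747) = √(3.6227e-05) = 0.006019.
z = (0.026295 − 0.031996)/0.006019 = -0.005701/0.006019 = -0.947.
p-value = 2·P(Z > 0.947) ≈ 0.3435.

z = -0.947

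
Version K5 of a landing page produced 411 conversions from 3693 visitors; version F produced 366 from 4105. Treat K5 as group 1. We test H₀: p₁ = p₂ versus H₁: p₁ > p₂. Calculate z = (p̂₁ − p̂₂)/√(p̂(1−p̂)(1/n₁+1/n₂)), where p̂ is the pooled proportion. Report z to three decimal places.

p̂₁ = 411/3693 = 0.111292, p̂₂ = 366/4105 = 0.089160.
Pooled p̂ = (411+366)/(3693+4105) = 777/7798 = 0.099641.
SE = √(p̂(1−p̂)(1/n₁+1/n₂)) = √(0.099641·0.900359·0.000514388) = √(4.61471e-05) = 0.006793.
z = (0.111292 − 0.089160)/0.006793 = 0.022132/0.006793 = 3.258.

z = 3.258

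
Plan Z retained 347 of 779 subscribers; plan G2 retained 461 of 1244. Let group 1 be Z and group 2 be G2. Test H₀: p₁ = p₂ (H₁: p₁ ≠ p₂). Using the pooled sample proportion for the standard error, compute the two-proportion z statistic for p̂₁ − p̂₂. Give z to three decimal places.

z = 3.345

p̂₁ = 347/779 = 0.44544, p̂₂ = 461/1244 = 0.37058.
Pooled p̂ = (347+461)/(779+1244) = 808/2023 = 0.39941.
SE = √(0.239881 × 0.00208756) = 0.02238.
z = (0.44544 − 0.37058)/0.02238 = 0.07486/0.02238 = 3.345.
Two-sided p-value ≈ 2·Φ(−3.345) = 0.0008.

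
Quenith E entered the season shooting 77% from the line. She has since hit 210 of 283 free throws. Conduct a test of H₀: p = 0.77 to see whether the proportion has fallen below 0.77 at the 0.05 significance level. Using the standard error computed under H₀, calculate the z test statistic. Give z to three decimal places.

z = -1.117

p̂ = 210/283 = 0.74205.
Standard error under H₀: √(0.77×0.23/283) = 0.02502.
z = (0.74205 − 0.77)/0.02502 = -0.02795/0.02502 = -1.117.
p-value = P(Z < -1.117) ≈ 0.1319. With α = 0.05, fail to reject H₀.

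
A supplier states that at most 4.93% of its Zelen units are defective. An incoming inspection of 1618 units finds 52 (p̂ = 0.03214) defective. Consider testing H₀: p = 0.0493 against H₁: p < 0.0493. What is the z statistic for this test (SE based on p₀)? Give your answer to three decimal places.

z = -3.189

p̂ = 52/1618 = 0.032138.
Under H₀, SE = √(0.0493·0.9507/1618) = √(2.89676e-05) = 0.005382.
z = (0.032138 − 0.0493)/0.005382 = -0.017162/0.005382 = -3.189.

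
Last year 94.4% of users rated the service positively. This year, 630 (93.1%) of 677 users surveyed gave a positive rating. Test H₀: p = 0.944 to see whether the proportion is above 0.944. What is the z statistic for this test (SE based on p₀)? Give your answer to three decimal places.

z = -1.519

p̂ = 630/677 = 0.930576.
Standard error under H₀: √(0.944×0.056/677) = 0.008837.
z = (0.930576 − 0.944)/0.008837 = -0.013424/0.008837 = -1.519.
p-value = P(Z > -1.519) ≈ 0.9356.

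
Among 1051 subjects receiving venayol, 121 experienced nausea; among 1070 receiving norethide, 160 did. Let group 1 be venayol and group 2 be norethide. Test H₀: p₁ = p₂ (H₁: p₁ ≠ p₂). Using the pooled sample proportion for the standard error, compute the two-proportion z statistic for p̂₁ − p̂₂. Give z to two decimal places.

p̂₁ = 121/1051 ≈ 0.1151, p̂₂ = 160/1070 ≈ 0.1495.
Pooled p̂ = (121+160)/(1051+1070) = 281/2121 = 0.1325.
SE = √(p̂(1−p̂)(1/n₁+1/n₂)) = √(0.1325·0.8675·0.00188605) = √(0.000216769) = 0.0147.
z = (0.1151 − 0.1495)/0.0147 = -0.0344/0.0147 = -2.34.
Two-sided p-value ≈ 2·Φ(−2.337) = 0.0195.

z = -2.34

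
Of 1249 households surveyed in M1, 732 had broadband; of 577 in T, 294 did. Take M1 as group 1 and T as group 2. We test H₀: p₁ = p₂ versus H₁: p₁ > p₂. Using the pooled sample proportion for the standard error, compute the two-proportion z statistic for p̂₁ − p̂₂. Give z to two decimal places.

p̂₁ = 732/1249 ≈ 0.5861, p̂₂ = 294/577 ≈ 0.5095.
Pooled p̂ = (732+294)/(1249+577) = 1026/1826 = 0.5619.
SE = √(p̂(1−p̂)(1/n₁+1/n₂)) = √(0.5619·0.4381·0.00253374) = √(0.000623732) = 0.0250.
z = (0.5861 − 0.5095)/0.0250 = 0.0766/0.0250 = 3.06.

z = 3.06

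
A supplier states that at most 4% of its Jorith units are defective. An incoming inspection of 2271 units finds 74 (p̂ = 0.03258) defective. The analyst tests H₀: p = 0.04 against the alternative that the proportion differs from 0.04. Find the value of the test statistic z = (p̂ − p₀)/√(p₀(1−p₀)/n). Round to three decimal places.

p̂ = 74/2271 = 0.032585.
Under H₀, SE = √(0.04·0.96/2271) = √(1.69089e-05) = 0.004112.
z = (0.032585 − 0.04)/0.004112 = -0.007415/0.004112 = -1.803.
Two-sided p-value ≈ 2·Φ(−1.803) = 0.0713.

z = -1.803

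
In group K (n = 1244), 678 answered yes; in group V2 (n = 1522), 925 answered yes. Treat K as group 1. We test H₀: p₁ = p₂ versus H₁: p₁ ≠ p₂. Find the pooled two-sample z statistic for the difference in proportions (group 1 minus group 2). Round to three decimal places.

p̂₁ = 678/1244 ≈ 0.545016, p̂₂ = 925/1522 ≈ 0.607753.
Pooled p̂ = (678+925)/(1244+1522) = 1603/2766 = 0.579537.
SE = √(0.243674 × 0.00146089) = 0.018867.
z = (0.545016 − 0.607753)/0.018867 = -0.062737/0.018867 = -3.325.
p-value = 2·P(Z > 3.325) ≈ 0.0009.

z = -3.325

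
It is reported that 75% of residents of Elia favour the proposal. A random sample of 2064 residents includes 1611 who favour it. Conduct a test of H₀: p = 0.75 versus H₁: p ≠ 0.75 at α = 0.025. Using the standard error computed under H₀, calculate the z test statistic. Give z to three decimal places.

z = 3.202

p̂ = 1611/2064 = 0.780523.
Under H₀, SE = √(0.75·0.25/2064) = √(9.0843e-05) = 0.009531.
z = (0.780523 − 0.75)/0.009531 = 0.030523/0.009531 = 3.202.
Two-sided p-value ≈ 2·Φ(−3.202) = 0.0014; since p < α = 0.025, reject H₀.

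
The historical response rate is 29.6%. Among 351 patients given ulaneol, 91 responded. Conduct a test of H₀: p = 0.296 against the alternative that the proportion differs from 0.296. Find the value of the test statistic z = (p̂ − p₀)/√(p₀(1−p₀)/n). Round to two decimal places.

p̂ = 91/351 ≈ 0.25926.
Under H₀, SE = √(0.296·0.704/351) = √(0.000593687) = 0.02437.
z = (0.25926 − 0.296)/0.02437 = -0.03674/0.02437 = -1.51.
Two-sided p-value ≈ 2·Φ(−1.508) = 0.1316.

z = -1.51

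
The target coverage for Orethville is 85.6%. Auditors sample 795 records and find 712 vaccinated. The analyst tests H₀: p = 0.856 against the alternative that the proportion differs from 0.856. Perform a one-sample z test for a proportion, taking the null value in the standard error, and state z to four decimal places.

z = 3.1800

p̂ = 712/795 = 0.895597.
SE = √(p₀(1−p₀)/n) = √(0.12326/795) = 0.012452.
z = (0.895597 − 0.856)/0.012452 = 0.039597/0.012452 = 3.1800.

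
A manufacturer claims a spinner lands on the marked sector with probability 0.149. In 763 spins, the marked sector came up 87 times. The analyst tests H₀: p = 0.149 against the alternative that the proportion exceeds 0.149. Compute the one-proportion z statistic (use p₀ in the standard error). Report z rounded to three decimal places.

z = -2.713

p̂ = 87/763 = 0.114024.
Standard error under H₀: √(0.149×0.851/763) = 0.012891.
z = (0.114024 − 0.149)/0.012891 = -0.034976/0.012891 = -2.713.
p-value = P(Z > -2.713) ≈ 0.9967.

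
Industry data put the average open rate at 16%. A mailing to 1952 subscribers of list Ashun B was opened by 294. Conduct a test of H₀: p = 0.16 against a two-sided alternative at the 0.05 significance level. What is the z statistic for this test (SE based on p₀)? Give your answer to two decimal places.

p̂ = 294/1952 ≈ 0.1506.
Standard error under H₀: √(0.16×0.84/1952) = 0.0083.
z = (0.1506 − 0.16)/0.0083 = -0.0094/0.0083 = -1.13.
p-value = 2·P(Z > 1.131) ≈ 0.2580; since p > α = 0.05, fail to reject H₀.

z = -1.13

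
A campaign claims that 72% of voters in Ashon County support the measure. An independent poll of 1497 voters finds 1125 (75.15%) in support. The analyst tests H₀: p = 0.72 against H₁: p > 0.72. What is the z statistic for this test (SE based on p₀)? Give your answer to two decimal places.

p̂ = 1125/1497 = 0.751503.
Under H₀, SE = √(0.72·0.28/1497) = √(0.000134669) = 0.011605.
z = (0.751503 − 0.72)/0.011605 = 0.031503/0.011605 = 2.71.

z = 2.71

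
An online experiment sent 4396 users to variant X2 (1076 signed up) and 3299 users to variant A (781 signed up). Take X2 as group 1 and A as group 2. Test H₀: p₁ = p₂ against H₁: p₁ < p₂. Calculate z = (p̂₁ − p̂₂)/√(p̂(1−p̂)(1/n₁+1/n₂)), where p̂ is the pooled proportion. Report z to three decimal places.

p̂₁ = 1076/4396 = 0.244768, p̂₂ = 781/3299 = 0.236738.
Pooled p̂ = (1076+781)/(4396+3299) = 1857/7695 = 0.241326.
SE = √(p̂(1−p̂)(1/n₁+1/n₂)) = √(0.241326·0.758674·0.000530602) = √(9.71465e-05) = 0.009856.
z = (0.244768 − 0.236738)/0.009856 = 0.008030/0.009856 = 0.815.

z = 0.815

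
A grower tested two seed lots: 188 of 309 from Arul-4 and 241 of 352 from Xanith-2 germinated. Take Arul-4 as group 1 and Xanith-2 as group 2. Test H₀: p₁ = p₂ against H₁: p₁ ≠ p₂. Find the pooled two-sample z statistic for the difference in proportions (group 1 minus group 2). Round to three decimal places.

p̂₁ = 188/309 = 0.60841, p̂₂ = 241/352 = 0.68466.
Pooled p̂ = (188+241)/(309+352) = 429/661 = 0.64902.
SE = √(p̂(1−p̂)(1/n₁+1/n₂)) = √(0.64902·0.35098·0.00607716) = √(0.00138434) = 0.03721.
z = (0.60841 − 0.68466)/0.03721 = -0.07625/0.03721 = -2.049.
p-value = 2·P(Z > 2.049) ≈ 0.0404.

z = -2.049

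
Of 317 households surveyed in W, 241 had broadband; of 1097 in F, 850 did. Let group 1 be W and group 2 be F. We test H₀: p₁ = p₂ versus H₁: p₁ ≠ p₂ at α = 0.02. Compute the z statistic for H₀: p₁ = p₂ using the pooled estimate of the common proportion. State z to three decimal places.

p̂₁ = 241/317 ≈ 0.76025, p̂₂ = 850/1097 ≈ 0.77484.
Pooled p̂ = (241+850)/(317+1097) = 1091/1414 = 0.77157.
SE = √(0.17625 × 0.00406615) = 0.02677.
z = (0.76025 − 0.77484)/0.02677 = -0.01459/0.02677 = -0.545.
p-value = 2·P(Z > 0.545) ≈ 0.5858. With α = 0.02, fail to reject H₀.

z = -0.545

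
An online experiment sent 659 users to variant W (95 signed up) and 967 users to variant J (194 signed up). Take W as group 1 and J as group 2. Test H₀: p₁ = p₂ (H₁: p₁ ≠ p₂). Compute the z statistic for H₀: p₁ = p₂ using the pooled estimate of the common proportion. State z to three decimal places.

p̂₁ = 95/659 = 0.14416, p̂₂ = 194/967 = 0.20062.
Pooled p̂ = (95+194)/(659+967) = 289/1626 = 0.17774.
SE = √(0.146146 × 0.00255158) = 0.01931.
z = (0.14416 − 0.20062)/0.01931 = -0.05646/0.01931 = -2.924.

z = -2.924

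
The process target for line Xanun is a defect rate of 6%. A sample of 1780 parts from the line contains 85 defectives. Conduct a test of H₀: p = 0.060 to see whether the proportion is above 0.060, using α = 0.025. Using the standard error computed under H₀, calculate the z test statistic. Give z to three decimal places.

p̂ = 85/1780 ≈ 0.04775.
Under H₀, SE = √(0.06·0.94/1780) = √(3.16854e-05) = 0.00563.
z = (0.04775 − 0.06)/0.00563 = -0.01225/0.00563 = -2.176.
p-value = P(Z > -2.176) ≈ 0.9852. With α = 0.025, fail to reject H₀.

z = -2.176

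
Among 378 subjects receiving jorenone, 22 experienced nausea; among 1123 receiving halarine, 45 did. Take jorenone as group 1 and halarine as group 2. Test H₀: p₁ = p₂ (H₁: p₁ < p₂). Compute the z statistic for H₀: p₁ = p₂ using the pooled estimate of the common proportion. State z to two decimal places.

z = 1.48

p̂₁ = 22/378 ≈ 0.05820, p̂₂ = 45/1123 ≈ 0.04007.
Pooled p̂ = (22+45)/(378+1123) = 67/1501 = 0.04464.
SE = √(p̂(1−p̂)(1/n₁+1/n₂)) = √(0.04464·0.95536·0.00353597) = √(0.00015079) = 0.01228.
z = (0.05820 − 0.04007)/0.01228 = 0.01813/0.01228 = 1.48.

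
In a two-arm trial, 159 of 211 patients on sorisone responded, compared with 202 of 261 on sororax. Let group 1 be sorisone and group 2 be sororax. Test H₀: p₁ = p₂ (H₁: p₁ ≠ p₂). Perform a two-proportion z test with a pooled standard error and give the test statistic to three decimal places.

z = -0.519

p̂₁ = 159/211 = 0.753555, p̂₂ = 202/261 = 0.773946.
Pooled p̂ = (159+202)/(211+261) = 361/472 = 0.764831.
SE = √(p̂(1−p̂)(1/n₁+1/n₂)) = √(0.764831·0.235169·0.00857075) = √(0.00154158) = 0.039263.
z = (0.753555 − 0.773946)/0.039263 = -0.020391/0.039263 = -0.519.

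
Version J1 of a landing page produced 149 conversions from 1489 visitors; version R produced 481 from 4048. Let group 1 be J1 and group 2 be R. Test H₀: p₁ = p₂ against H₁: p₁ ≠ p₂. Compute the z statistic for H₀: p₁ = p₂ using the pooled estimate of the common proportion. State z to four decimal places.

z = -1.9489

p̂₁ = 149/1489 = 0.1000672, p̂₂ = 481/4048 = 0.1188241.
Pooled p̂ = (149+481)/(1489+4048) = 630/5537 = 0.1137800.
SE = √(p̂(1−p̂)(1/n₁+1/n₂)) = √(0.1137800·0.8862200·0.000918627) = √(9.2629e-05) = 0.0096244.
z = (0.1000672 − 0.1188241)/0.0096244 = -0.0187569/0.0096244 = -1.9489.
p-value = 2·P(Z > 1.949) ≈ 0.0513.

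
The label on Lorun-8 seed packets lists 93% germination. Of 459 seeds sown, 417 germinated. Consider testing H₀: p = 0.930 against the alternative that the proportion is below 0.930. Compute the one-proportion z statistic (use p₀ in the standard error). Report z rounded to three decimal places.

z = -1.806

p̂ = 417/459 = 0.908497.
Under H₀, SE = √(0.93·0.07/459) = √(0.00014183) = 0.011909.
z = (0.908497 − 0.93)/0.011909 = -0.021503/0.011909 = -1.806.
p-value = P(Z < -1.806) ≈ 0.0355.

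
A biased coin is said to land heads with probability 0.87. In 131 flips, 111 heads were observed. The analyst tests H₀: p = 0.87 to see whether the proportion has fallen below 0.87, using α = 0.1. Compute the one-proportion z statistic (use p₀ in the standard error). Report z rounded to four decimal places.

p̂ = 111/131 ≈ 0.847328.
SE = √(p₀(1−p₀)/n) = √(0.1131/131) = 0.029383.
z = (0.847328 − 0.87)/0.029383 = -0.022672/0.029383 = -0.7716.
p-value = P(Z < -0.772) ≈ 0.2202, so at α = 0.1 we fail to reject H₀.

z = -0.7716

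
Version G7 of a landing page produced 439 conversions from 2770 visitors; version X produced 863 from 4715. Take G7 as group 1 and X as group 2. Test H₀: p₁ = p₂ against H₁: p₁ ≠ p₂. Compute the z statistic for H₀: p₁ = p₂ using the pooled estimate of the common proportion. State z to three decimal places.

z = -2.705

p̂₁ = 439/2770 ≈ 0.158484, p̂₂ = 863/4715 ≈ 0.183033.
Pooled p̂ = (439+863)/(2770+4715) = 1302/7485 = 0.173948.
SE = √(0.14369 × 0.0005731) = 0.009075.
z = (0.158484 − 0.183033)/0.009075 = -0.024549/0.009075 = -2.705.
p-value = 2·P(Z > 2.705) ≈ 0.0068.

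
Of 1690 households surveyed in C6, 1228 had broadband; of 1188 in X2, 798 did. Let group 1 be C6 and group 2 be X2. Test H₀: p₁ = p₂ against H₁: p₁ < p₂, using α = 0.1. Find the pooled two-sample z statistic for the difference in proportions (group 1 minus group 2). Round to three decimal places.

z = 3.177

p̂₁ = 1228/1690 = 0.726627, p̂₂ = 798/1188 = 0.671717.
Pooled p̂ = (1228+798)/(1690+1188) = 2026/2878 = 0.703961.
SE = √(0.2084 × 0.00143347) = 0.017284.
z = (0.726627 − 0.671717)/0.017284 = 0.054910/0.017284 = 3.177.
p-value = P(Z < 3.177) ≈ 0.9993. With α = 0.1, fail to reject H₀.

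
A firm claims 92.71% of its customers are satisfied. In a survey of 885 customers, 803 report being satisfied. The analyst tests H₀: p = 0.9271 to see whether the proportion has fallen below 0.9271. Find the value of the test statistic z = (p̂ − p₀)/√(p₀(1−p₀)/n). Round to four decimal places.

p̂ = 803/885 = 0.907345.
Standard error under H₀: √(0.9271×0.0729/885) = 0.008739.
z = (0.907345 − 0.9271)/0.008739 = -0.019755/0.008739 = -2.2606.

z = -2.2606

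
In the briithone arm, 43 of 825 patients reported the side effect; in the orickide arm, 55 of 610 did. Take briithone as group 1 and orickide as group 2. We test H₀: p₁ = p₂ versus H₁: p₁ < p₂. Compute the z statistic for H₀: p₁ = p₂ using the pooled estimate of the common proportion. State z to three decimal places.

z = -2.824

p̂₁ = 43/825 = 0.05212, p̂₂ = 55/610 = 0.09016.
Pooled p̂ = (43+55)/(825+610) = 98/1435 = 0.06829.
SE = √(p̂(1−p̂)(1/n₁+1/n₂)) = √(0.06829·0.93171·0.00285147) = √(0.000181435) = 0.01347.
z = (0.05212 − 0.09016)/0.01347 = -0.03804/0.01347 = -2.824.
p-value = P(Z < -2.824) ≈ 0.0024.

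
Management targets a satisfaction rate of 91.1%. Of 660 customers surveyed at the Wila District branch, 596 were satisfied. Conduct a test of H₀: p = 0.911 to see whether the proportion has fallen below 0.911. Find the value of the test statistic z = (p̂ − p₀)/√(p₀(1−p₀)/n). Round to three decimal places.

p̂ = 596/660 = 0.90303.
SE = √(p₀(1−p₀)/n) = √(0.081079/660) = 0.01108.
z = (0.90303 − 0.911)/0.01108 = -0.00797/0.01108 = -0.719.

z = -0.719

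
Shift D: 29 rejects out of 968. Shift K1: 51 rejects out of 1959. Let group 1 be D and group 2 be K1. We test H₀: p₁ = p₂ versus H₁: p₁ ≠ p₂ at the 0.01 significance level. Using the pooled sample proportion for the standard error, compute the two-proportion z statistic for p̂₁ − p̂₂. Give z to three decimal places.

z = 0.613

p̂₁ = 29/968 = 0.02996, p̂₂ = 51/1959 = 0.02603.
Pooled p̂ = (29+51)/(968+1959) = 80/2927 = 0.02733.
SE = √(0.0265847 × 0.00154352) = 0.00641.
z = (0.02996 − 0.02603)/0.00641 = 0.00393/0.00641 = 0.613.
p-value = 2·P(Z > 0.613) ≈ 0.5401; since p > α = 0.01, fail to reject H₀.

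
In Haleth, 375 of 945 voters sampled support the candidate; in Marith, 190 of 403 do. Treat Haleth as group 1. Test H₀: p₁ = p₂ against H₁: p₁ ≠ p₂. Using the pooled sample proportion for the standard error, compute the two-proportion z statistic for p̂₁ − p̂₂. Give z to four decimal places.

p̂₁ = 375/945 = 0.3968254, p̂₂ = 190/403 = 0.4714640.
Pooled p̂ = (375+190)/(945+403) = 565/1348 = 0.4191395.
SE = √(0.243462 × 0.00353959) = 0.0293557.
z = (0.3968254 − 0.4714640)/0.0293557 = -0.0746386/0.0293557 = -2.5426.
Two-sided p-value ≈ 2·Φ(−2.543) = 0.0110.

z = -2.5426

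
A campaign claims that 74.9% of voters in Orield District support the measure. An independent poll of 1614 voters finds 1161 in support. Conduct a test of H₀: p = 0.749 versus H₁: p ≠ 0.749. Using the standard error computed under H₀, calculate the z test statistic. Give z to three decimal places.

z = -2.749

p̂ = 1161/1614 = 0.719331.
Under H₀, SE = √(0.749·0.251/1614) = √(0.00011648) = 0.010793.
z = (0.719331 − 0.749)/0.010793 = -0.029669/0.010793 = -2.749.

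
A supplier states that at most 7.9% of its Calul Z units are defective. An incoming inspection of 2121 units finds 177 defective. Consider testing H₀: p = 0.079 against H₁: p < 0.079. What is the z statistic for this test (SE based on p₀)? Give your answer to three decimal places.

p̂ = 177/2121 ≈ 0.083451.
Standard error under H₀: √(0.079×0.921/2121) = 0.005857.
z = (0.083451 − 0.079)/0.005857 = 0.004451/0.005857 = 0.760.
p-value = P(Z < 0.760) ≈ 0.7764.

z = 0.760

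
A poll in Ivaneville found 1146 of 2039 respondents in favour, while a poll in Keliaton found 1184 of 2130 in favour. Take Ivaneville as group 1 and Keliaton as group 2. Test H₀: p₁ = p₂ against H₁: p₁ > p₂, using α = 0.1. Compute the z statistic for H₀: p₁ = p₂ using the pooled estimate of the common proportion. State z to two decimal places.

z = 0.40

p̂₁ = 1146/2039 = 0.5620, p̂₂ = 1184/2130 = 0.5559.
Pooled p̂ = (1146+1184)/(2039+2130) = 2330/4169 = 0.5589.
SE = √(0.246532 × 0.00095992) = 0.0154.
z = (0.5620 − 0.5559)/0.0154 = 0.0061/0.0154 = 0.40.
p-value = P(Z > 0.401) ≈ 0.3441; since p > α = 0.1, fail to reject H₀.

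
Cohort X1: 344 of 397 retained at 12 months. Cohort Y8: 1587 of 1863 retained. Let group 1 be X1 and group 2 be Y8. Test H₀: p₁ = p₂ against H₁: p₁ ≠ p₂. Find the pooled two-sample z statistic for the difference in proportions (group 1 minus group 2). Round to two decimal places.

p̂₁ = 344/397 ≈ 0.8665, p̂₂ = 1587/1863 ≈ 0.8519.
Pooled p̂ = (344+1587)/(397+1863) = 1931/2260 = 0.8544.
SE = √(p̂(1−p̂)(1/n₁+1/n₂)) = √(0.8544·0.1456·0.00305566) = √(0.000380072) = 0.0195.
z = (0.8665 − 0.8519)/0.0195 = 0.0146/0.0195 = 0.75.
Two-sided p-value ≈ 2·Φ(−0.751) = 0.4525.

z = 0.75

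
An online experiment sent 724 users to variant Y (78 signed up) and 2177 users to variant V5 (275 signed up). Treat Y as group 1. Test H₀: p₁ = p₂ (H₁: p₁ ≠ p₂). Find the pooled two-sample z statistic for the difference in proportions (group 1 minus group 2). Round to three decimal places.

p̂₁ = 78/724 ≈ 0.10773, p̂₂ = 275/2177 ≈ 0.12632.
Pooled p̂ = (78+275)/(724+2177) = 353/2901 = 0.12168.
SE = √(0.106876 × 0.00184056) = 0.01403.
z = (0.10773 − 0.12632)/0.01403 = -0.01859/0.01403 = -1.325.

z = -1.325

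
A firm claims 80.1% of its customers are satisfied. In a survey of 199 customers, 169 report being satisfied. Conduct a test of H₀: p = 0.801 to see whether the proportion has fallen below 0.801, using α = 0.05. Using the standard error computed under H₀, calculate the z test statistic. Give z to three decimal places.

p̂ = 169/199 = 0.84925.
Standard error under H₀: √(0.801×0.199/199) = 0.02830.
z = (0.84925 − 0.801)/0.02830 = 0.04825/0.02830 = 1.705.
p-value = P(Z < 1.705) ≈ 0.9559. With α = 0.05, fail to reject H₀.

z = 1.705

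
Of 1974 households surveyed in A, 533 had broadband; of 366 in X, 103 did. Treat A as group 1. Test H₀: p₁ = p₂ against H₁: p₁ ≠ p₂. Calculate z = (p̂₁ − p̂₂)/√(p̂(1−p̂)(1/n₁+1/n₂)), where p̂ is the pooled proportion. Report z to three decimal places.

z = -0.451

p̂₁ = 533/1974 = 0.27001, p̂₂ = 103/366 = 0.28142.
Pooled p̂ = (533+103)/(1974+366) = 636/2340 = 0.27179.
SE = √(0.197922 × 0.00323883) = 0.02532.
z = (0.27001 − 0.28142)/0.02532 = -0.01141/0.02532 = -0.451.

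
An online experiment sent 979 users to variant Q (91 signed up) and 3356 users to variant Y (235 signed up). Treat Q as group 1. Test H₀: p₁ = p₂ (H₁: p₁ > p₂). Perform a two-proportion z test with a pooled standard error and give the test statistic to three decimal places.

p̂₁ = 91/979 ≈ 0.09295, p̂₂ = 235/3356 ≈ 0.07002.
Pooled p̂ = (91+235)/(979+3356) = 326/4335 = 0.07520.
SE = √(0.0695465 × 0.00131942) = 0.00958.
z = (0.09295 − 0.07002)/0.00958 = 0.02293/0.00958 = 2.394.

z = 2.394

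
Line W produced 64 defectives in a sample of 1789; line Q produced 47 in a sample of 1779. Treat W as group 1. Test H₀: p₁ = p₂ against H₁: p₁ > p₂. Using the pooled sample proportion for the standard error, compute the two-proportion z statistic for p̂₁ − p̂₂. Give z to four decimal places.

z = 1.6093

p̂₁ = 64/1789 ≈ 0.035774, p̂₂ = 47/1779 ≈ 0.026419.
Pooled p̂ = (64+47)/(1789+1779) = 111/3568 = 0.031110.
SE = √(0.030142 × 0.00112109) = 0.005813.
z = (0.035774 − 0.026419)/0.005813 = 0.009355/0.005813 = 1.6093.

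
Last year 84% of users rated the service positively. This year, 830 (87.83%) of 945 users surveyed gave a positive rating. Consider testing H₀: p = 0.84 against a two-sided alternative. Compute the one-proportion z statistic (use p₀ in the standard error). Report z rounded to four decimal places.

p̂ = 830/945 = 0.878307.
SE = √(p₀(1−p₀)/n) = √(0.1344/945) = 0.011926.
z = (0.878307 − 0.84)/0.011926 = 0.038307/0.011926 = 3.2121.
Two-sided p-value ≈ 2·Φ(−3.212) = 0.0013.

z = 3.2121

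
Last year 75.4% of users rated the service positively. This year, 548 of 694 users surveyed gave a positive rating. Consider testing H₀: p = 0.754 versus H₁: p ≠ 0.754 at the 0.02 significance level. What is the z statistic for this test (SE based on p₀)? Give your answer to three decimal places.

p̂ = 548/694 = 0.78963.
Under H₀, SE = √(0.754·0.246/694) = √(0.000267268) = 0.01635.
z = (0.78963 − 0.754)/0.01635 = 0.03563/0.01635 = 2.179.
p-value = 2·P(Z > 2.179) ≈ 0.0293, so at α = 0.02 we fail to reject H₀.

z = 2.179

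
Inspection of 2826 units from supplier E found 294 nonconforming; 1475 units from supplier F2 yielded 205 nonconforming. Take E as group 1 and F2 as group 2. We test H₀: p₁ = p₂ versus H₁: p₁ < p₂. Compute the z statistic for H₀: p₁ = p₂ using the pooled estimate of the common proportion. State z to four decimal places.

z = -3.3974

p̂₁ = 294/2826 ≈ 0.104034, p̂₂ = 205/1475 ≈ 0.138983.
Pooled p̂ = (294+205)/(2826+1475) = 499/4301 = 0.116020.
SE = √(0.102559 × 0.00103182) = 0.010287.
z = (0.104034 − 0.138983)/0.010287 = -0.034949/0.010287 = -3.3974.
p-value = P(Z < -3.397) ≈ 0.0003.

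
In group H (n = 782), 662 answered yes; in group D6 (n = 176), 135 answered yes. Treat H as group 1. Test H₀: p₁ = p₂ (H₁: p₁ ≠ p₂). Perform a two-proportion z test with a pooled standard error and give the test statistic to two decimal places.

p̂₁ = 662/782 = 0.8465, p̂₂ = 135/176 = 0.7670.
Pooled p̂ = (662+135)/(782+176) = 797/958 = 0.8319.
SE = √(p̂(1−p̂)(1/n₁+1/n₂)) = √(0.8319·0.1681·0.00696059) = √(0.000973194) = 0.0312.
z = (0.8465 − 0.7670)/0.0312 = 0.0795/0.0312 = 2.55.
p-value = 2·P(Z > 2.548) ≈ 0.0108.

z = 2.55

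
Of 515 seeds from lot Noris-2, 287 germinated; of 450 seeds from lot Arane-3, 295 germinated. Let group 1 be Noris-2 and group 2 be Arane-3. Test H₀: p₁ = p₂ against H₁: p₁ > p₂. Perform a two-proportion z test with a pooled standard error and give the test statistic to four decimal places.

p̂₁ = 287/515 ≈ 0.557282, p̂₂ = 295/450 ≈ 0.655556.
Pooled p̂ = (287+295)/(515+450) = 582/965 = 0.603109.
SE = √(0.239369 × 0.00416397) = 0.031571.
z = (0.557282 − 0.655556)/0.031571 = -0.098274/0.031571 = -3.1128.
p-value = P(Z > -3.113) ≈ 0.9991.

z = -3.1128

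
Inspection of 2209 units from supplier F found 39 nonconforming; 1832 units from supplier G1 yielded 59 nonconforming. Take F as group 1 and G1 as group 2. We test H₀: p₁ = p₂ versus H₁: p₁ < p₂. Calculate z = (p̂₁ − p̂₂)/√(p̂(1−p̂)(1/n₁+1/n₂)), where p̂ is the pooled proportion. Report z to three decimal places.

p̂₁ = 39/2209 = 0.017655, p̂₂ = 59/1832 = 0.032205.
Pooled p̂ = (39+59)/(2209+1832) = 98/4041 = 0.024251.
SE = √(p̂(1−p̂)(1/n₁+1/n₂)) = √(0.024251·0.975749·0.000998545) = √(2.36289e-05) = 0.004861.
z = (0.017655 − 0.032205)/0.004861 = -0.014550/0.004861 = -2.993.

z = -2.993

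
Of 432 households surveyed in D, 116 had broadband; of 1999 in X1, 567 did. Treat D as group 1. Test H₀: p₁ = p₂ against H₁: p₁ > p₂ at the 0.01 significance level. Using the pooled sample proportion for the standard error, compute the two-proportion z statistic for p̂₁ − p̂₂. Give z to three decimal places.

p̂₁ = 116/432 = 0.26852, p̂₂ = 567/1999 = 0.28364.
Pooled p̂ = (116+567)/(432+1999) = 683/2431 = 0.28095.
SE = √(p̂(1−p̂)(1/n₁+1/n₂)) = √(0.28095·0.71905·0.00281506) = √(0.000568697) = 0.02385.
z = (0.26852 − 0.28364)/0.02385 = -0.01512/0.02385 = -0.634.
p-value = P(Z > -0.634) ≈ 0.7370. With α = 0.01, fail to reject H₀.

z = -0.634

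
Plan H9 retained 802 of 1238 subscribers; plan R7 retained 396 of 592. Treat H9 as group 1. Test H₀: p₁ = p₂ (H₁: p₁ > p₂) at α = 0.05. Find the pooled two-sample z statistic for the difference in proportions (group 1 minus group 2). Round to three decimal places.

z = -0.888

p̂₁ = 802/1238 ≈ 0.64782, p̂₂ = 396/592 ≈ 0.66892.
Pooled p̂ = (802+396)/(1238+592) = 1198/1830 = 0.65464.
SE = √(0.226085 × 0.00249694) = 0.02376.
z = (0.64782 − 0.66892)/0.02376 = -0.02110/0.02376 = -0.888.
p-value = P(Z > -0.888) ≈ 0.8127. With α = 0.05, fail to reject H₀.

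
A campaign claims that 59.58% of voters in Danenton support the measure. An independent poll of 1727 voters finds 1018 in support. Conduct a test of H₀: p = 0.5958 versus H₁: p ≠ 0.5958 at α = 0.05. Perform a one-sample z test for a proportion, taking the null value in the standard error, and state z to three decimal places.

p̂ = 1018/1727 = 0.58946.
SE = √(p₀(1−p₀)/n) = √(0.24082/1727) = 0.01181.
z = (0.58946 − 0.5958)/0.01181 = -0.00634/0.01181 = -0.537.
p-value = 2·P(Z > 0.537) ≈ 0.5914, so at α = 0.05 we fail to reject H₀.

z = -0.537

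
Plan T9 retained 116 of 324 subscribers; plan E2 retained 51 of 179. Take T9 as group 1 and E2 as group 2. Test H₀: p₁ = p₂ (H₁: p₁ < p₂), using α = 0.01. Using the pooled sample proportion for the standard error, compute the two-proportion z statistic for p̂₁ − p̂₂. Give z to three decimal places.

p̂₁ = 116/324 ≈ 0.35802, p̂₂ = 51/179 ≈ 0.28492.
Pooled p̂ = (116+51)/(324+179) = 167/503 = 0.33201.
SE = √(p̂(1−p̂)(1/n₁+1/n₂)) = √(0.33201·0.66799·0.00867301) = √(0.00192349) = 0.04386.
z = (0.35802 − 0.28492)/0.04386 = 0.07310/0.04386 = 1.667.
p-value = P(Z < 1.667) ≈ 0.9522; since p > α = 0.01, fail to reject H₀.

z = 1.667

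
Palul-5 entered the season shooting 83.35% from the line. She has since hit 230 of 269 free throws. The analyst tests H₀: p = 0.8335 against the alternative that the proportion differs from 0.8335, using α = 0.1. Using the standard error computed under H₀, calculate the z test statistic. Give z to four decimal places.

p̂ = 230/269 = 0.855019.
SE = √(p₀(1−p₀)/n) = √(0.13878/269) = 0.022713.
z = (0.855019 − 0.8335)/0.022713 = 0.021519/0.022713 = 0.9474.
p-value = 2·P(Z > 0.947) ≈ 0.3434, so at α = 0.1 we fail to reject H₀.

z = 0.9474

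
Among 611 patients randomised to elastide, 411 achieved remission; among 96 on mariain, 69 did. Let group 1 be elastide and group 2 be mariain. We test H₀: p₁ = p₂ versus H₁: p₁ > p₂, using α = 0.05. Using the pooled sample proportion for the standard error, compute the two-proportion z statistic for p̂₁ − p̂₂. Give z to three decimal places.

z = -0.899

p̂₁ = 411/611 = 0.67267, p̂₂ = 69/96 = 0.71875.
Pooled p̂ = (411+69)/(611+96) = 480/707 = 0.67893.
SE = √(p̂(1−p̂)(1/n₁+1/n₂)) = √(0.67893·0.32107·0.0120533) = √(0.00262745) = 0.05126.
z = (0.67267 − 0.71875)/0.05126 = -0.04608/0.05126 = -0.899.
p-value = P(Z > -0.899) ≈ 0.8157, so at α = 0.05 we fail to reject H₀.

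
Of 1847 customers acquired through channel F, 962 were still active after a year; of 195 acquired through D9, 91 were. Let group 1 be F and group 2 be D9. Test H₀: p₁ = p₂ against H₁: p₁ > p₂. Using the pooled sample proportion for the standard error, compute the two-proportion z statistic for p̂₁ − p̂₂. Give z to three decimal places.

z = 1.440

p̂₁ = 962/1847 ≈ 0.52084, p̂₂ = 91/195 ≈ 0.46667.
Pooled p̂ = (962+91)/(1847+195) = 1053/2042 = 0.51567.
SE = √(p̂(1−p̂)(1/n₁+1/n₂)) = √(0.51567·0.48433·0.00566962) = √(0.00141601) = 0.03763.
z = (0.52084 − 0.46667)/0.03763 = 0.05417/0.03763 = 1.440.
p-value = P(Z > 1.440) ≈ 0.0750.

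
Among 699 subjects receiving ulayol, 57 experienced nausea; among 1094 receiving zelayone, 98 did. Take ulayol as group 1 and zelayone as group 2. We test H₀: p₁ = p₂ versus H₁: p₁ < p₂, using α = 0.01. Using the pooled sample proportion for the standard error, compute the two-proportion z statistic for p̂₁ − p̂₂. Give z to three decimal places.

z = -0.590

p̂₁ = 57/699 = 0.08155, p̂₂ = 98/1094 = 0.08958.
Pooled p̂ = (57+98)/(699+1094) = 155/1793 = 0.08645.
SE = √(p̂(1−p̂)(1/n₁+1/n₂)) = √(0.08645·0.91355·0.00234469) = √(0.00018517) = 0.01361.
z = (0.08155 − 0.08958)/0.01361 = -0.00803/0.01361 = -0.590.
p-value = P(Z < -0.590) ≈ 0.2774; since p > α = 0.01, fail to reject H₀.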